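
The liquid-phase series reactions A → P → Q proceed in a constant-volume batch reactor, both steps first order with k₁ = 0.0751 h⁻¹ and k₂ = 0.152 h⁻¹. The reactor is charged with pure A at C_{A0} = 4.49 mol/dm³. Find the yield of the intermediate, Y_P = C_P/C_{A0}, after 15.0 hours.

0.217

The intermediate concentration in a first-order A→B→C sequence is C_P = k₁C_{A0}(e^(−k₁t) − e^(−k₂t))/(k₂−k₁).
e^(−k₁t) = e^(−0.0751×15.0) = e^(−1.127) = 0.3242; e^(−k₂t) = e^(−2.280) = 0.1023.
C_P = 0.0751×4.49/(0.152−0.0751) × (0.3242−0.1023) = 4.385×0.2219 = 0.9729 mol/dm³.
Y_P = C_P/C_{A0} = 0.9729/4.49 = 0.217.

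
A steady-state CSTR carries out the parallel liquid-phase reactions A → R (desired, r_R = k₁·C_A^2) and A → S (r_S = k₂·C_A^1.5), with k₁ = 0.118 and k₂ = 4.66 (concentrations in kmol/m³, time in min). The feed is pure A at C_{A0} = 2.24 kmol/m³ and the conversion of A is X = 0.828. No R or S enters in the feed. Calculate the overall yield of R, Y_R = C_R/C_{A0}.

0.0128

Exit C_A = C_{A0}(1−X) = 2.24×0.172 = 0.3853 kmol/m³.
A CSTR operates uniformly at the exit composition, giving r_R = 0.01752 and r_S = 1.114 (each k·C_A^n at C_A = 0.3853).
Fraction of consumed A going to R: r_R/(r_R+r_S) = 0.01547.
C_R = 0.01547·C_{A0}·X = 0.01547×2.24×0.828 = 0.0287 kmol/m³; Y_R = C_R/C_{A0} = 0.0128.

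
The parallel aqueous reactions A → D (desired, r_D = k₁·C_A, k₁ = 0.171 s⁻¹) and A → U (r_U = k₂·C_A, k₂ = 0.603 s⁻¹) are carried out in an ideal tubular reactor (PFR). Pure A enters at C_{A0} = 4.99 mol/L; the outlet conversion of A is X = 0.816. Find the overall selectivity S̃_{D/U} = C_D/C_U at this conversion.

C_A = C_{A0}(1−X) = 0.9182 mol/L.
Both paths are first order in A, so the instantaneous fraction to D is constant: dC_D/d(−C_A) = k₁/(k₁+k₂) = 0.2209.
C_D = 0.2209·(C_{A0}−C_A) = 0.2209×4.072 = 0.900 mol/L.
C_U = (C_{A0}−C_A)−C_D = 3.172 mol/L; S̃_{D/U} = 0.8996/3.172 = 0.284.

0.284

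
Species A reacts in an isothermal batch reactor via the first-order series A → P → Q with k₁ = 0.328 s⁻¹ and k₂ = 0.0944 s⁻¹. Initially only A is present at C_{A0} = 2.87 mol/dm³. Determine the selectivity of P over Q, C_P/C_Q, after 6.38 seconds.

2.12

For first-order series with pure A initially, C_P(t) = k₁C_{A0}/(k₂−k₁)·(e^(−k₁t) − e^(−k₂t)).
e^(−k₁t) = e^(−0.328×6.38) = e^(−2.093) = 0.1234; e^(−k₂t) = e^(−0.6023) = 0.5476.
C_P = 0.328×2.87/(0.0944−0.328) × (0.1234−0.5476) = (-4.030)×(-0.4242) = 1.709 mol/dm³.
C_A = C_{A0}e^(−k₁t) = 0.3540 mol/dm³, so C_Q = C_{A0}−C_A−C_P = 0.8065 mol/dm³; C_P/C_Q = 2.12.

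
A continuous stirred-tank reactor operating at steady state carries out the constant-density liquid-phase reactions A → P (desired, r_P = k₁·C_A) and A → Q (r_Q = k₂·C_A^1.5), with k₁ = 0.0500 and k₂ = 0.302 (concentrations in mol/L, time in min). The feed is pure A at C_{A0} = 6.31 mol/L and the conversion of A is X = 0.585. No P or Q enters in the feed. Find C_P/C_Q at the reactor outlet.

0.102

Exit C_A = C_{A0}(1−X) = 6.31×0.415 = 2.619 mol/L.
In a CSTR the entire volume is at exit conditions, so r_P = 0.0500×2.619 = 0.1309 and r_Q = 0.302×2.619^1.5 = 1.280.
Overall selectivity = C_P/C_Q = r_Pτ/(r_Qτ) = r_P/r_Q = 0.102.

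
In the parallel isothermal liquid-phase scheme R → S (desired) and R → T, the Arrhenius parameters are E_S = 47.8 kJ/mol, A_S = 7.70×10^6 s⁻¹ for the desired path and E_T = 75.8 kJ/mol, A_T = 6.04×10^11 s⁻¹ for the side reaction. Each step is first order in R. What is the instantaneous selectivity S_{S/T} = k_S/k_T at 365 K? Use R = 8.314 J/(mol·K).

Since both paths have the same order in R, the concentration cancels and S_{S/T} = k_S/k_T = (A_S/A_T)·exp[(E_T−E_S)/(RT)].
(E_T−E_S)/(RT) = (75.8−47.8)×10³/(8.314×365) = 28000/3035 = 9.227.
k_S/k_T = (7.70×10^6/6.04×10^11)·exp(9.227) = 1.275×10^-5 × 10167 = 0.130.
Since E_S < E_T, lowering the temperature improves selectivity toward S.

0.130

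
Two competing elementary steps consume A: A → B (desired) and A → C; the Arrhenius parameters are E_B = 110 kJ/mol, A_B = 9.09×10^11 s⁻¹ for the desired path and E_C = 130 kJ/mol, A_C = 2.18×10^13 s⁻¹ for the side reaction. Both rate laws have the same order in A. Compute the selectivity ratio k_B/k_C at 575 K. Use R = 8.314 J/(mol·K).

2.74

k_B/k_C = (A_B/A_C)·exp[−(E_B−E_C)/(RT)] = (A_B/A_C)·exp[(E_C−E_B)/(RT)].
(E_C−E_B)/(RT) = (130−110)×10³/(8.314×575) = 20000/4781 = 4.184.
k_B/k_C = (9.09×10^11/2.18×10^13)·exp(4.184) = 0.04170 × 65.60 = 2.74.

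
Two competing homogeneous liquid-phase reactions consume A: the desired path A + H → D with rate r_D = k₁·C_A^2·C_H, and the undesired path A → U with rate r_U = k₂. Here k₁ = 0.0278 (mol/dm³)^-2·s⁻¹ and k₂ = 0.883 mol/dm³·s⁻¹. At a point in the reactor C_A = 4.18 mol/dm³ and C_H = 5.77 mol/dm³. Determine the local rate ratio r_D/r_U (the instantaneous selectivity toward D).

S_{D/U} = r_D/r_U = (k₁·C_A^2·C_H)/(k₂) = (k₁/k₂)·C_A^2·C_H.
= (0.0278×4.180^2×5.770) / (0.883) = 2.803/0.8830 = 3.17.
Since the desired path is higher order in A, keeping C_A high (PFR or concentrated feed) favours D.

3.17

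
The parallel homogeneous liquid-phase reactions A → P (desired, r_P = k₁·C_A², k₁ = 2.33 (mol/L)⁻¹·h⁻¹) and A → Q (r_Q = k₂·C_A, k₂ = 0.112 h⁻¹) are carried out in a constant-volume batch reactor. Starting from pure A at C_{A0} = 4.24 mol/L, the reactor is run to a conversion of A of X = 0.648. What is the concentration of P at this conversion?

2.70 mol/L

C_A = C_{A0}(1−X) = 1.492 mol/L.
Along a PFR/batch, dC_Q/dC_A = −r_Q/(r_P+r_Q) = −k₂/(k₂+k₁·C_A).
Integrating from C_{A0} to C_A: C_Q = (0.112/2.33)·ln[(0.112+2.33·4.24)/(0.112+2.33·1.49)] = 0.04807·ln(9.991/3.589) = 0.04921 mol/L.
Then C_P = (C_{A0}−C_A) − C_Q = 2.748 − 0.04921 = 2.698 mol/L.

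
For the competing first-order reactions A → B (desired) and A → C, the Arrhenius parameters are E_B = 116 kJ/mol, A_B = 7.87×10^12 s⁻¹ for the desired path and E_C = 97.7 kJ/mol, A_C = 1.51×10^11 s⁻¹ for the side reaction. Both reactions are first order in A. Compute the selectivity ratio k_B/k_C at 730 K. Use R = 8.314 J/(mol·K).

With equal orders, S_{B/C} = k_B/k_C = (A_B/A_C)·exp[(E_C−E_B)/(RT)].
(E_C−E_B)/(RT) = (97.7−116)×10³/(8.314×730) = -18300/6069 = -3.015.
k_B/k_C = (7.87×10^12/1.51×10^11)·exp(-3.015) = 52.12 × 0.04904 = 2.56.

2.56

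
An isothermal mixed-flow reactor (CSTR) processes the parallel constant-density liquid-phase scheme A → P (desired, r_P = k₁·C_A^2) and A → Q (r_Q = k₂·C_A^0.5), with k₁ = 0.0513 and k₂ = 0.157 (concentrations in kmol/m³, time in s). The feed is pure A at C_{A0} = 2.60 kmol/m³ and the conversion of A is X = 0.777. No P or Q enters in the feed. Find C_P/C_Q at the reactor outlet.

0.144

Exit C_A = C_{A0}(1−X) = 2.60×0.223 = 0.5798 kmol/m³.
A CSTR operates uniformly at the exit composition, giving r_P = 0.01725 and r_Q = 0.1195 (each k·C_A^n at C_A = 0.5798).
Overall selectivity = C_P/C_Q = r_Pτ/(r_Qτ) = r_P/r_Q = 0.144.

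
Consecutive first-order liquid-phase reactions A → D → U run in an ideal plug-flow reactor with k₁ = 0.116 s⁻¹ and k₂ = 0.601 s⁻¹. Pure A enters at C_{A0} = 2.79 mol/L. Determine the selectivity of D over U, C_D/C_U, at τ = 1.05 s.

Solving the coupled first-order balances gives C_D(τ) = [k₁/(k₂−k₁)]·C_{A0}·(e^(−k₁τ) − e^(−k₂τ)).
e^(−k₁τ) = e^(−0.116×1.05) = e^(−0.1218) = 0.8853; e^(−k₂τ) = e^(−0.6310) = 0.5320.
C_D = 0.116×2.79/(0.601−0.116) × (0.8853−0.5320) = 0.6673×0.3533 = 0.2358 mol/L.
C_A = C_{A0}e^(−k₁τ) = 2.470 mol/L, so C_U = C_{A0}−C_A−C_D = 0.08419 mol/L; C_D/C_U = 2.80.

2.80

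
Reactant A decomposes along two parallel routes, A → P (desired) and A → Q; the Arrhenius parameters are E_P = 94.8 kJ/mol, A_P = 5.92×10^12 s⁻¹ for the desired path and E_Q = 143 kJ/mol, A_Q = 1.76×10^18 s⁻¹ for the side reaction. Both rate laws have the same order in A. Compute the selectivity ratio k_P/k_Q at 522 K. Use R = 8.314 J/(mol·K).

k_P/k_Q = (A_P/A_Q)·exp[−(E_P−E_Q)/(RT)] = (A_P/A_Q)·exp[(E_Q−E_P)/(RT)].
(E_Q−E_P)/(RT) = (143−94.8)×10³/(8.314×522) = 48200/4340 = 11.11.
k_P/k_Q = (5.92×10^12/1.76×10^18)·exp(11.11) = 3.364×10^-6 × 66584 = 0.224.
Since E_P < E_Q, lowering the temperature improves selectivity toward P.

0.224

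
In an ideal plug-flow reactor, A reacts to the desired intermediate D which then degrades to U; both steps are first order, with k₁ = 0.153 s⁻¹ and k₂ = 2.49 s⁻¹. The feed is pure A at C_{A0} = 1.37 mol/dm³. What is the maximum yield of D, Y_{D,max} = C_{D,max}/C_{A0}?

0.0512

For a first-order series the maximum intermediate yield is C_{D,max}/C_{A0} = (k₁/k₂)^[k₂/(k₂−k₁)].
= (0.153/2.49)^(2.49/(2.49−0.153)) = (0.06145)^(1.065) = 0.05119.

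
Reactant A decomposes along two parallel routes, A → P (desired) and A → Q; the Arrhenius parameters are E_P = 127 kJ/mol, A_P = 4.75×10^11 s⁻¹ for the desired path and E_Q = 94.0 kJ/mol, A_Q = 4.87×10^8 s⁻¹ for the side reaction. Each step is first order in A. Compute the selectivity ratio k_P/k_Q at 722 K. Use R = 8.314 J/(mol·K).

k_P/k_Q = (A_P/A_Q)·exp[−(E_P−E_Q)/(RT)] = (A_P/A_Q)·exp[(E_Q−E_P)/(RT)].
(E_Q−E_P)/(RT) = (94.0−127)×10³/(8.314×722) = -33000/6003 = -5.498.
k_P/k_Q = (4.75×10^11/4.87×10^8)·exp(-5.498) = 975.4 × 0.004097 = 4.00.

4.00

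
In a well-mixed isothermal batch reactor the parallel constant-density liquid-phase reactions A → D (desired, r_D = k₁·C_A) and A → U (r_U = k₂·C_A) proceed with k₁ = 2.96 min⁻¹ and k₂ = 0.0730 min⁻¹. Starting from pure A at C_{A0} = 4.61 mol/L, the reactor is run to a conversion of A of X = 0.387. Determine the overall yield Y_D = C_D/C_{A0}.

C_A = C_{A0}(1−X) = 2.826 mol/L.
Both paths are first order in A, so the instantaneous fraction to D is constant: dC_D/d(−C_A) = k₁/(k₁+k₂) = 0.9759.
C_D = 0.9759·(C_{A0}−C_A) = 0.9759×1.784 = 1.74 mol/L.
Y_D = C_D/C_{A0} = 1.741/4.61 = 0.378.

0.378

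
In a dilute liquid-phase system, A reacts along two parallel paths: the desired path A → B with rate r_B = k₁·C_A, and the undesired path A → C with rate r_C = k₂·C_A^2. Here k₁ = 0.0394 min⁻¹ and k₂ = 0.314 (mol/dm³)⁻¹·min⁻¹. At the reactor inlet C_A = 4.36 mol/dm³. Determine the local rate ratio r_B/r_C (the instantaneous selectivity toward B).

S_{B/C} = r_B/r_C = (k₁·C_A)/(k₂·C_A^2) = (k₁/k₂)·C_A⁻¹.
= (0.0394×4.360) / (0.314×4.360^2) = 0.1718/5.969 = 0.0288.

0.0288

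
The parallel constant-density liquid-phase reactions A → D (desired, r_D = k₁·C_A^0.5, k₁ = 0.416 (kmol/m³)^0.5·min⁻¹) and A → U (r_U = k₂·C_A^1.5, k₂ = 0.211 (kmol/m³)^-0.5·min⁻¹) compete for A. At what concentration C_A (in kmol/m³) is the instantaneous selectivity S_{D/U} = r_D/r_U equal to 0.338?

S_{D/U} = (k₁/k₂)·C_A⁻¹ ⇒ C_A = (S·k₂/k₁)^(-1).
= (0.338×0.211/0.416)^(-1) = (0.1714)^(-1) = 5.83 kmol/m³.

5.83 kmol/m³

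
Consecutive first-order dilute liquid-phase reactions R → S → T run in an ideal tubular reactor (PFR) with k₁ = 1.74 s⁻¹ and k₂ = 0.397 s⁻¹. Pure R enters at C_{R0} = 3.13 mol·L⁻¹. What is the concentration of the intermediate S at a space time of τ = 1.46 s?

For first-order series with pure R initially, C_S(τ) = k₁C_{R0}/(k₂−k₁)·(e^(−k₁τ) − e^(−k₂τ)).
e^(−k₁τ) = e^(−1.74×1.46) = e^(−2.540) = 0.07883; e^(−k₂τ) = e^(−0.5796) = 0.5601.
C_S = 1.74×3.13/(0.397−1.74) × (0.07883−0.5601) = (-4.055)×(-0.4813) = 1.952 mol·L⁻¹.

1.95 mol·L⁻¹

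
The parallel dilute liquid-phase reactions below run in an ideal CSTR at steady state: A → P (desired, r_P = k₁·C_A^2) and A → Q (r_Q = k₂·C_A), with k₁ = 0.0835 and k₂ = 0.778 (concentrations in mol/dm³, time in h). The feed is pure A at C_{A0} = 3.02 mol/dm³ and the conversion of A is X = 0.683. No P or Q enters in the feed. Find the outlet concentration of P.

Exit C_A = C_{A0}(1−X) = 3.02×0.317 = 0.9573 mol/dm³.
In a CSTR the entire volume is at exit conditions, so r_P = 0.0835×0.9573^2 = 0.07653 and r_Q = 0.778×0.9573 = 0.7448.
Fraction of consumed A going to P: r_P/(r_P+r_Q) = 0.09317.
C_P = 0.09317·C_{A0}·X = 0.09317×3.02×0.683 = 0.192 mol/dm³.

0.192 mol/dm³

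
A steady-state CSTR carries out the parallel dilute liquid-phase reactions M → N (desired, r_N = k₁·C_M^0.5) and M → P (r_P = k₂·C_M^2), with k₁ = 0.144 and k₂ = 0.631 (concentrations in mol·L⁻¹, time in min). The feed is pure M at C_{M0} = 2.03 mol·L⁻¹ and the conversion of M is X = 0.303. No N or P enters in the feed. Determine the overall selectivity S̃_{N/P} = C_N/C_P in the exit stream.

Exit C_M = C_{M0}(1−X) = 2.03×0.697 = 1.415 mol·L⁻¹.
Rates in a CSTR are evaluated at the outlet concentration: r_N = 0.144×1.415^0.5 = 0.1713, r_P = 0.631×1.415^2 = 1.263.
Overall selectivity = C_N/C_P = r_Nτ/(r_Pτ) = r_N/r_P = 0.136.

0.136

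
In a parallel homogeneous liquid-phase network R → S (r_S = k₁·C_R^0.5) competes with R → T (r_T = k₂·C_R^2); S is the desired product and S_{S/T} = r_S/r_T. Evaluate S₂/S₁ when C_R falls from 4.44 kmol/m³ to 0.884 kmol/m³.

11.3

S_{S/T} = (k₁/k₂)·C_R^-1.5, so S₂/S₁ = (C_{R,2}/C_{R,1})^-1.5.
= (0.884/4.44)^(-1.5) = (0.1991)^(-1.5) = 11.3.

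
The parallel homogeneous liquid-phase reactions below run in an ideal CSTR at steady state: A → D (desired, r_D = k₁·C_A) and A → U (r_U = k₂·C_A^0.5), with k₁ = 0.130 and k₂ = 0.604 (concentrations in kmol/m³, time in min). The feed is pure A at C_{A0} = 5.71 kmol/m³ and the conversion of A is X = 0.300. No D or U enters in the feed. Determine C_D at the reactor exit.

Exit C_A = C_{A0}(1−X) = 5.71×0.700 = 3.997 kmol/m³.
A CSTR operates uniformly at the exit composition, giving r_D = 0.5196 and r_U = 1.208 (each k·C_A^n at C_A = 3.997).
Fraction of consumed A going to D: r_D/(r_D+r_U) = 0.3008.
C_D = 0.3008·C_{A0}·X = 0.3008×5.71×0.300 = 0.515 kmol/m³.

0.515 kmol/m³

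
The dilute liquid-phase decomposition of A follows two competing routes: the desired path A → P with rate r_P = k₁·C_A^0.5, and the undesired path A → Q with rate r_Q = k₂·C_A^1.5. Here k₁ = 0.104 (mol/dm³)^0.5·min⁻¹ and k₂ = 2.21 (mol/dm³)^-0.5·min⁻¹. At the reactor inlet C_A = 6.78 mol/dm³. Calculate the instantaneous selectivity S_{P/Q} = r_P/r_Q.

0.00694

S_{P/Q} = r_P/r_Q = (k₁·C_A^0.5)/(k₂·C_A^1.5) = (k₁/k₂)·C_A⁻¹.
= (0.104×6.780^0.5) / (2.21×6.780^1.5) = 0.2708/39.02 = 0.00694.
The undesired path is higher order in A, so low C_A (CSTR or dilute feed) favours P.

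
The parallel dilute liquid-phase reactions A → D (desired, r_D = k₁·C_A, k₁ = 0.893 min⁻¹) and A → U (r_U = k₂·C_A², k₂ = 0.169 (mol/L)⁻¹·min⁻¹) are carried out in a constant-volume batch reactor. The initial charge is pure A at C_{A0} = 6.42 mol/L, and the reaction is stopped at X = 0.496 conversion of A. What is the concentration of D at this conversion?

C_A = C_{A0}(1−X) = 3.236 mol/L.
Along a PFR/batch, dC_D/dC_A = −r_D/(r_D+r_U) = −k₁/(k₁+k₂·C_A).
Integrating from C_{A0} to C_A: C_D = (0.893/0.169)·ln[(0.893+0.169·6.42)/(0.893+0.169·3.24)] = 5.284·ln(1.978/1.440) = 1.678 mol/L.

1.68 mol/L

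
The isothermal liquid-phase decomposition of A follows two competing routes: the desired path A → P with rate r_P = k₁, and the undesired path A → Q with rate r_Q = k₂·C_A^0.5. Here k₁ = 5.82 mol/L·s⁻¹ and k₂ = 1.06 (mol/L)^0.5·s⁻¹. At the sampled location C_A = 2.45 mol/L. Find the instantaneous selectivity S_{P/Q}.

3.51

S_{P/Q} = r_P/r_Q = (k₁)/(k₂·C_A^0.5) = (k₁/k₂)·C_A^-0.5.
= (5.82) / (1.06×2.450^0.5) = 5.820/1.659 = 3.51.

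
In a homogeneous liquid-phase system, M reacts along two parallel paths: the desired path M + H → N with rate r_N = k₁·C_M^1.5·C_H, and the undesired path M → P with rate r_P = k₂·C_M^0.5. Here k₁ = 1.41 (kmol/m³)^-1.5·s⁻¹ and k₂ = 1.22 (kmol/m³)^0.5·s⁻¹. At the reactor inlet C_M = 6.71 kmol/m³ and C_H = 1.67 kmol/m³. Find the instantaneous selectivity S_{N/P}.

13.0

S_{N/P} = r_N/r_P = (k₁·C_M^1.5·C_H)/(k₂·C_M^0.5) = (k₁/k₂)·C_M·C_H.
= (1.41×6.710^1.5×1.670) / (1.22×6.710^0.5) = 40.93/3.160 = 13.0.
Since the desired path is higher order in M, keeping C_M high (PFR or concentrated feed) favours N.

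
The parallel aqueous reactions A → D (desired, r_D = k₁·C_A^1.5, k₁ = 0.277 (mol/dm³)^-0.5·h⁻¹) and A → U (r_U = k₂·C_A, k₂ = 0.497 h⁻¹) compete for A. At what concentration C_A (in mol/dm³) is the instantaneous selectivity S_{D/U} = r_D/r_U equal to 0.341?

S_{D/U} = (k₁/k₂)·C_A^0.5 ⇒ C_A = (S·k₂/k₁)^(2).
= (0.341×0.497/0.277)^(2) = (0.6118)^(2) = 0.374 mol/dm³.

0.374 mol/dm³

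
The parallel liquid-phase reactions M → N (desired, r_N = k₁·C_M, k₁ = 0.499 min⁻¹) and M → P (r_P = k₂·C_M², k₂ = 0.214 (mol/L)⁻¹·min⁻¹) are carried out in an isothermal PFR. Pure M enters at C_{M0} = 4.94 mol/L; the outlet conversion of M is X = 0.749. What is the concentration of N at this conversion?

C_M = C_{M0}(1−X) = 1.240 mol/L.
Along a PFR/batch, dC_N/dC_M = −r_N/(r_N+r_P) = −k₁/(k₁+k₂·C_M).
Integrating from C_{M0} to C_M: C_N = (0.499/0.214)·ln[(0.499+0.214·4.94)/(0.499+0.214·1.24)] = 2.332·ln(1.556/0.7643) = 1.658 mol/L.

1.66 mol/L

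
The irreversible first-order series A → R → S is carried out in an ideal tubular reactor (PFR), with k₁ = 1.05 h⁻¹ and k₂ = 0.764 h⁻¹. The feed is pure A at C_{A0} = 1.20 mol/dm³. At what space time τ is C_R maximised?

1.11 h

For first-order series the maximum of C_R occurs at τ_opt = ln(k₂/k₁)/(k₂−k₁).
= ln(0.764/1.05)/(0.764−1.05) = ln(0.7276)/-0.2860 = -0.3180/-0.2860 = 1.11 h.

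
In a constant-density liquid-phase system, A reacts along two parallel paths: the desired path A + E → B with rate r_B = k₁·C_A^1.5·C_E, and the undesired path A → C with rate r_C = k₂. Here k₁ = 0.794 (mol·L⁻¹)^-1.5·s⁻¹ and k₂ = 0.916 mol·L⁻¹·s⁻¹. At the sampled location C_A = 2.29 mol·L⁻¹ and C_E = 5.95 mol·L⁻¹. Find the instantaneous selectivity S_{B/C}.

S_{B/C} = r_B/r_C = (k₁·C_A^1.5·C_E)/(k₂) = (k₁/k₂)·C_A^1.5·C_E.
= (0.794×2.290^1.5×5.950) / (0.916) = 16.37/0.9160 = 17.9.
Since the desired path is higher order in A, keeping C_A high (PFR or concentrated feed) favours B.

17.9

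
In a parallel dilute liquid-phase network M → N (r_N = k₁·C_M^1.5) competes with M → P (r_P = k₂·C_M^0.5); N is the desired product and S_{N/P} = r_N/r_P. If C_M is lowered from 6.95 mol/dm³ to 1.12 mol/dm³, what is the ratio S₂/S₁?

S_{N/P} = (k₁/k₂)·C_M, so S₂/S₁ = (C_{M,2}/C_{M,1}).
= 1.12/6.95 = 0.161.

0.161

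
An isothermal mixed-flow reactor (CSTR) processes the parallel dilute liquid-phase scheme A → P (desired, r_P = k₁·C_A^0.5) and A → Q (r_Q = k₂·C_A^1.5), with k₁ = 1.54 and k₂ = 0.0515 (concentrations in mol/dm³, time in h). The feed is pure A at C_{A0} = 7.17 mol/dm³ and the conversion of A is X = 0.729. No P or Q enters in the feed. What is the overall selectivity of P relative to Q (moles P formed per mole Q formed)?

15.4

Exit C_A = C_{A0}(1−X) = 7.17×0.271 = 1.943 mol/dm³.
In a CSTR the entire volume is at exit conditions, so r_P = 1.54×1.943^0.5 = 2.147 and r_Q = 0.0515×1.943^1.5 = 0.1395.
Overall selectivity = C_P/C_Q = r_Pτ/(r_Qτ) = r_P/r_Q = 15.4.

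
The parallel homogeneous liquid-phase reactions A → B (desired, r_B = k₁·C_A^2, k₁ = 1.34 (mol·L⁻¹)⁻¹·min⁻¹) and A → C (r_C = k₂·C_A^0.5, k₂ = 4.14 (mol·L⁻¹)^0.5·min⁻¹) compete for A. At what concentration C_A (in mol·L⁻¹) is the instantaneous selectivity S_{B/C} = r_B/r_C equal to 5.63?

6.71 mol·L⁻¹

S_{B/C} = (k₁/k₂)·C_A^1.5 ⇒ C_A = (S·k₂/k₁)^(1/1.5).
= (5.63×4.14/1.34)^(0.6667) = (17.39)^(0.6667) = 6.71 mol·L⁻¹.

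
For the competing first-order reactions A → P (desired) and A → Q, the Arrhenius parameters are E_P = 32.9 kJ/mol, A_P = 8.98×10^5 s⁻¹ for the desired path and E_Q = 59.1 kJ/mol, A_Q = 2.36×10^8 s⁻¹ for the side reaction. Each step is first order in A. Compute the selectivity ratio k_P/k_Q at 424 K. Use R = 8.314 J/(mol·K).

Since both paths have the same order in A, the concentration cancels and S_{P/Q} = k_P/k_Q = (A_P/A_Q)·exp[(E_Q−E_P)/(RT)].
(E_Q−E_P)/(RT) = (59.1−32.9)×10³/(8.314×424) = 26200/3525 = 7.432.
k_P/k_Q = (8.98×10^5/2.36×10^8)·exp(7.432) = 0.003805 × 1690 = 6.43.

6.43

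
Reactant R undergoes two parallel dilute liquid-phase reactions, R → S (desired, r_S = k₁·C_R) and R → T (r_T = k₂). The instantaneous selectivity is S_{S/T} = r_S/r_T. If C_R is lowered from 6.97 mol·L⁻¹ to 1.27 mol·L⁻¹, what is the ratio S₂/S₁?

S_{S/T} = (k₁/k₂)·C_R, so S₂/S₁ = (C_{R,2}/C_{R,1}).
= 1.27/6.97 = 0.182.

0.182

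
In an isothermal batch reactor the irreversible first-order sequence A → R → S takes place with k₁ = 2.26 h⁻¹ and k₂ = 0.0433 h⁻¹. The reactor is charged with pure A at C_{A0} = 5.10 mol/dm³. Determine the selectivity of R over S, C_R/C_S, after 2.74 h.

The intermediate concentration in a first-order A→B→C sequence is C_R = k₁C_{A0}(e^(−k₁t) − e^(−k₂t))/(k₂−k₁).
e^(−k₁t) = e^(−2.26×2.74) = e^(−6.192) = 0.002045; e^(−k₂t) = e^(−0.1186) = 0.8881.
C_R = 2.26×5.10/(0.0433−2.26) × (0.002045−0.8881) = (-5.200)×(-0.8861) = 4.607 mol/dm³.
C_A = C_{A0}e^(−k₁t) = 0.01043 mol/dm³, so C_S = C_{A0}−C_A−C_R = 0.4823 mol/dm³; C_R/C_S = 9.55.

9.55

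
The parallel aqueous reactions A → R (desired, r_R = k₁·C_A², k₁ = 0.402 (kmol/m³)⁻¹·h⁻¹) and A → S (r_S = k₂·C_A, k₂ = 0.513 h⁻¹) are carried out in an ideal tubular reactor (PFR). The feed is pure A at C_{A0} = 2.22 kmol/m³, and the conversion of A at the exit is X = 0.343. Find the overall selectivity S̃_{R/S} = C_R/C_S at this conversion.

C_A = C_{A0}(1−X) = 1.459 kmol/m³.
Along a PFR/batch, dC_S/dC_A = −r_S/(r_R+r_S) = −k₂/(k₂+k₁·C_A).
Integrating from C_{A0} to C_A: C_S = (0.513/0.402)·ln[(0.513+0.402·2.22)/(0.513+0.402·1.46)] = 1.276·ln(1.405/1.099) = 0.3135 kmol/m³.
Then C_R = (C_{A0}−C_A) − C_S = 0.7615 − 0.3135 = 0.4480 kmol/m³.
S̃_{R/S} = C_R/C_S = 0.4480/0.3135 = 1.43.

1.43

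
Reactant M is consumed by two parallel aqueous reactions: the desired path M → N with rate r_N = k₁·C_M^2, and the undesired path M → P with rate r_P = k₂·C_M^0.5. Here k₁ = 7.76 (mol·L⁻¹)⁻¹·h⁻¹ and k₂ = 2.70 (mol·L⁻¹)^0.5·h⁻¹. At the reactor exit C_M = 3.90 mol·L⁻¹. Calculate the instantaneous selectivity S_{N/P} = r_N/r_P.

22.1

S_{N/P} = r_N/r_P = (k₁·C_M^2)/(k₂·C_M^0.5) = (k₁/k₂)·C_M^1.5.
= (7.76×3.900^2) / (2.70×3.900^0.5) = 118.0/5.332 = 22.1.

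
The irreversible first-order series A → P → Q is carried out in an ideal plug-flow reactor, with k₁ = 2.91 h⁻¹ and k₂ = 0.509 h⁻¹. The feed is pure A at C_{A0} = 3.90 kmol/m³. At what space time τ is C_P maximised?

0.726 h

The intermediate peaks when r₁ = r₂, i.e. k₁e^(−k₁τ) = k₂e^(−k₂τ), giving τ_opt = ln(k₂/k₁)/(k₂−k₁).
= ln(0.509/2.91)/(0.509−2.91) = ln(0.1749)/-2.401 = -1.743/-2.401 = 0.726 h.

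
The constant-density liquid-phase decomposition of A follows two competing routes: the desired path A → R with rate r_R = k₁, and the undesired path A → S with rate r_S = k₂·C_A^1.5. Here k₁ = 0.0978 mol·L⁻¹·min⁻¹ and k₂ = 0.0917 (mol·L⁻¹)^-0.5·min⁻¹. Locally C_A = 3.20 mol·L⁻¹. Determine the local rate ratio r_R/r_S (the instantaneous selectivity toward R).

S_{R/S} = r_R/r_S = (k₁)/(k₂·C_A^1.5) = (k₁/k₂)·C_A^-1.5.
= (0.0978) / (0.0917×3.200^1.5) = 0.09780/0.5249 = 0.186.

0.186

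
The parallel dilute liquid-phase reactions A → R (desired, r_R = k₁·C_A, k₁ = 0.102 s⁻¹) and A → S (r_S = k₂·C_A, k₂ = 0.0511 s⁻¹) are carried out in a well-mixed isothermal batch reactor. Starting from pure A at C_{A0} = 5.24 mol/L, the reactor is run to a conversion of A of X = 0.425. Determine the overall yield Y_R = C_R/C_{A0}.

0.283

C_A = C_{A0}(1−X) = 3.013 mol/L.
Both paths are first order in A, so the instantaneous fraction to R is constant: dC_R/d(−C_A) = k₁/(k₁+k₂) = 0.6662.
C_R = 0.6662·(C_{A0}−C_A) = 0.6662×2.227 = 1.48 mol/L.
Y_R = C_R/C_{A0} = 1.484/5.24 = 0.283.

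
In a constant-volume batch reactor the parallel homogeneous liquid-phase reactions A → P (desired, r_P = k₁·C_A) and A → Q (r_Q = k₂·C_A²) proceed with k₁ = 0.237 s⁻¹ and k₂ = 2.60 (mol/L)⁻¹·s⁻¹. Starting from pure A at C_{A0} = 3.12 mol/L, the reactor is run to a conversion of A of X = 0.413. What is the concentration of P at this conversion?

0.0468 mol/L

C_A = C_{A0}(1−X) = 1.831 mol/L.
Along a PFR/batch, dC_P/dC_A = −r_P/(r_P+r_Q) = −k₁/(k₁+k₂·C_A).
Integrating from C_{A0} to C_A: C_P = (0.237/2.60)·ln[(0.237+2.60·3.12)/(0.237+2.60·1.83)] = 0.09115·ln(8.349/4.999) = 0.04676 mol/L.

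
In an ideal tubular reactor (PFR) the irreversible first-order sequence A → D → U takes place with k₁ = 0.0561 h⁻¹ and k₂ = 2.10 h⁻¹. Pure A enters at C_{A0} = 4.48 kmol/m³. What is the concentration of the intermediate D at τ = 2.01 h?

For first-order series with pure A initially, C_D(τ) = k₁C_{A0}/(k₂−k₁)·(e^(−k₁τ) − e^(−k₂τ)).
e^(−k₁τ) = e^(−0.0561×2.01) = e^(−0.1128) = 0.8934; e^(−k₂τ) = e^(−4.221) = 0.01468.
C_D = 0.0561×4.48/(2.10−0.0561) × (0.8934−0.01468) = 0.1230×0.8787 = 0.1080 kmol/m³.

0.108 kmol/m³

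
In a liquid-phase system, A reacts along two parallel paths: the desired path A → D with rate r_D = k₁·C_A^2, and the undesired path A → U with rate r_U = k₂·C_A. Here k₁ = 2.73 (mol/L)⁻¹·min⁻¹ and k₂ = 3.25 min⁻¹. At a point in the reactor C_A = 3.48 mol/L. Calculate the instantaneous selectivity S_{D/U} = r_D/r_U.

S_{D/U} = r_D/r_U = (k₁·C_A^2)/(k₂·C_A) = (k₁/k₂)·C_A.
= (2.73×3.480^2) / (3.25×3.480) = 33.06/11.31 = 2.92.
Since the desired path is higher order in A, keeping C_A high (PFR or concentrated feed) favours D.

2.92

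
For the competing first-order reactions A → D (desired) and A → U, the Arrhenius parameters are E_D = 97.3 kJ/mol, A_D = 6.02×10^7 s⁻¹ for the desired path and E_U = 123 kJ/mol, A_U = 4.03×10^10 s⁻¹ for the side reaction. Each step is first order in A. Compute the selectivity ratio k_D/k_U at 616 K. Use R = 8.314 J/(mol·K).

0.226

k_D/k_U = (A_D/A_U)·exp[−(E_D−E_U)/(RT)] = (A_D/A_U)·exp[(E_U−E_D)/(RT)].
(E_U−E_D)/(RT) = (123−97.3)×10³/(8.314×616) = 25700/5121 = 5.018.
k_D/k_U = (6.02×10^7/4.03×10^10)·exp(5.018) = 0.001494 × 151.1 = 0.226.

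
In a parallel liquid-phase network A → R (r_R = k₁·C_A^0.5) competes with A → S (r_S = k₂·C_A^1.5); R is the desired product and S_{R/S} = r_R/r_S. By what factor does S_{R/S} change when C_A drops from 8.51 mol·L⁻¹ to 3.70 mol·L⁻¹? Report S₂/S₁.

2.30

S_{R/S} = (k₁/k₂)·C_A⁻¹, so S₂/S₁ = (C_{A,2}/C_{A,1})⁻¹.
= 8.51/3.70 = 2.30.
Selectivity toward R rises as C_A falls — low-concentration operation is favoured.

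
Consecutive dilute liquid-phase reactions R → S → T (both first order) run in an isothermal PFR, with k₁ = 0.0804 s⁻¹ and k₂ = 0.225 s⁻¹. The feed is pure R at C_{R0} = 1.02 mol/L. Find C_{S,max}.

0.206 mol/L

For a first-order series the maximum intermediate yield is C_{S,max}/C_{R0} = (k₁/k₂)^[k₂/(k₂−k₁)].
= (0.0804/0.225)^(0.225/(0.225−0.0804)) = (0.3573)^(1.556) = 0.2016.
C_{S,max} = 0.2016×1.02 = 0.206 mol/L.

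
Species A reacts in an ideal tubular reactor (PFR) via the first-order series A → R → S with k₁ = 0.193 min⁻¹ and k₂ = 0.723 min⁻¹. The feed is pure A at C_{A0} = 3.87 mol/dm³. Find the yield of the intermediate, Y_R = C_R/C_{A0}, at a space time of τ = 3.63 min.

For first-order series with pure A initially, C_R(τ) = k₁C_{A0}/(k₂−k₁)·(e^(−k₁τ) − e^(−k₂τ)).
e^(−k₁τ) = e^(−0.193×3.63) = e^(−0.7006) = 0.4963; e^(−k₂τ) = e^(−2.624) = 0.07248.
C_R = 0.193×3.87/(0.723−0.193) × (0.4963−0.07248) = 1.409×0.4238 = 0.5973 mol/dm³.
Y_R = C_R/C_{A0} = 0.5973/3.87 = 0.154.

0.154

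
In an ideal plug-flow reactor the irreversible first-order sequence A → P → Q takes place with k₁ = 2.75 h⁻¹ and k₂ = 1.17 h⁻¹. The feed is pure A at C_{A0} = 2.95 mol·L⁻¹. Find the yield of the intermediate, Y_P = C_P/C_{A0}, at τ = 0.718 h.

The intermediate concentration in a first-order A→B→C sequence is C_P = k₁C_{A0}(e^(−k₁τ) − e^(−k₂τ))/(k₂−k₁).
e^(−k₁τ) = e^(−2.75×0.718) = e^(−1.974) = 0.1388; e^(−k₂τ) = e^(−0.8401) = 0.4317.
C_P = 2.75×2.95/(1.17−2.75) × (0.1388−0.4317) = (-5.134)×(-0.2929) = 1.504 mol·L⁻¹.
Y_P = C_P/C_{A0} = 1.504/2.95 = 0.510.

0.510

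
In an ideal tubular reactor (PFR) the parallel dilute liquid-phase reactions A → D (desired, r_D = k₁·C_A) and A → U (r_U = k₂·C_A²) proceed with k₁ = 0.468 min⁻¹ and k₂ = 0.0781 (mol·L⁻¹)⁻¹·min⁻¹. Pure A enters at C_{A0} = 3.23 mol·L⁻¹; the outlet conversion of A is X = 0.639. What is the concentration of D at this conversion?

C_A = C_{A0}(1−X) = 1.166 mol·L⁻¹.
Along a PFR/batch, dC_D/dC_A = −r_D/(r_D+r_U) = −k₁/(k₁+k₂·C_A).
Integrating from C_{A0} to C_A: C_D = (0.468/0.0781)·ln[(0.468+0.0781·3.23)/(0.468+0.0781·1.17)] = 5.992·ln(0.7203/0.5591) = 1.518 mol·L⁻¹.

1.52 mol·L⁻¹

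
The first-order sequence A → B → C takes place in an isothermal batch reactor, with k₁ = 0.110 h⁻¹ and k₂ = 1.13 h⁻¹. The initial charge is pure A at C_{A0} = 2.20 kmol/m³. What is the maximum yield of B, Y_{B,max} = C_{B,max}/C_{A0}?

0.0757

At the optimum, C_{B,max}/C_{A0} = (k₁/k₂)^[k₂/(k₂−k₁)].
= (0.110/1.13)^(1.13/(1.13−0.110)) = (0.09735)^(1.108) = 0.07572.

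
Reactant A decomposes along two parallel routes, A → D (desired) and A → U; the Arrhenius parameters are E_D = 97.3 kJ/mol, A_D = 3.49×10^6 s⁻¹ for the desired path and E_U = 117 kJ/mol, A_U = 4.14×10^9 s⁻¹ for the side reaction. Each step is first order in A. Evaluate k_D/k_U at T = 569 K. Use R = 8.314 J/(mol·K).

0.0542

Since both paths have the same order in A, the concentration cancels and S_{D/U} = k_D/k_U = (A_D/A_U)·exp[(E_U−E_D)/(RT)].
(E_U−E_D)/(RT) = (117−97.3)×10³/(8.314×569) = 19700/4731 = 4.164.
k_D/k_U = (3.49×10^6/4.14×10^9)·exp(4.164) = 8.430×10^-4 × 64.35 = 0.0542.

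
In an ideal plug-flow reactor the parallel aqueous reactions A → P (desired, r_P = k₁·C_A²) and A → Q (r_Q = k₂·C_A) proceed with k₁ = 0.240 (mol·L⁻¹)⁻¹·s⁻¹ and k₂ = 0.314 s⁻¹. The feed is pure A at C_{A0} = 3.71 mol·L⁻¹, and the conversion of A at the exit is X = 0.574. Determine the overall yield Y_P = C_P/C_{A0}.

0.379

C_A = C_{A0}(1−X) = 1.580 mol·L⁻¹.
Along a PFR/batch, dC_Q/dC_A = −r_Q/(r_P+r_Q) = −k₂/(k₂+k₁·C_A).
Integrating from C_{A0} to C_A: C_Q = (0.314/0.240)·ln[(0.314+0.240·3.71)/(0.314+0.240·1.58)] = 1.308·ln(1.204/0.6933) = 0.7225 mol·L⁻¹.
Then C_P = (C_{A0}−C_A) − C_Q = 2.130 − 0.7225 = 1.407 mol·L⁻¹.
Y_P = C_P/C_{A0} = 1.407/3.71 = 0.379.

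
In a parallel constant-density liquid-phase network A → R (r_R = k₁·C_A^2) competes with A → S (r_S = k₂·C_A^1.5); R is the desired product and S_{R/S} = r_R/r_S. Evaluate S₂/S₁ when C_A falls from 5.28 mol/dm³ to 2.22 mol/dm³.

0.648

S_{R/S} = (k₁/k₂)·C_A^0.5, so S₂/S₁ = (C_{A,2}/C_{A,1})^0.5.
= (2.22/5.28)^0.5 = (0.4205)^0.5 = 0.648.
Selectivity toward R falls as C_A falls — high-concentration operation is favoured.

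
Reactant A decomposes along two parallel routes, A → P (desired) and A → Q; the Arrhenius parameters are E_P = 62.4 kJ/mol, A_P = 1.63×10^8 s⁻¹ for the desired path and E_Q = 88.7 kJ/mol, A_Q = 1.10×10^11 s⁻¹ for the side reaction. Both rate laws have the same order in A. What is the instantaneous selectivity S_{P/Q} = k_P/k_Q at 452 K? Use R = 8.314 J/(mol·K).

Since both paths have the same order in A, the concentration cancels and S_{P/Q} = k_P/k_Q = (A_P/A_Q)·exp[(E_Q−E_P)/(RT)].
(E_Q−E_P)/(RT) = (88.7−62.4)×10³/(8.314×452) = 26300/3758 = 6.999.
k_P/k_Q = (1.63×10^8/1.10×10^11)·exp(6.999) = 0.001482 × 1095 = 1.62.

1.62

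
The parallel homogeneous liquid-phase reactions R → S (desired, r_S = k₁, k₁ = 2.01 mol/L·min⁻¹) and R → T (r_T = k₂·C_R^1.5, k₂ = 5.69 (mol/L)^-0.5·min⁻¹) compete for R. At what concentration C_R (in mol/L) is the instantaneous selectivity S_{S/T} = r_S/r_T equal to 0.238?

S_{S/T} = (k₁/k₂)·C_R^-1.5 ⇒ C_R = (S·k₂/k₁)^(1/(-1.5)).
= (0.238×5.69/2.01)^(-0.6667) = (0.6737)^(-0.6667) = 1.30 mol/L.

1.30 mol/L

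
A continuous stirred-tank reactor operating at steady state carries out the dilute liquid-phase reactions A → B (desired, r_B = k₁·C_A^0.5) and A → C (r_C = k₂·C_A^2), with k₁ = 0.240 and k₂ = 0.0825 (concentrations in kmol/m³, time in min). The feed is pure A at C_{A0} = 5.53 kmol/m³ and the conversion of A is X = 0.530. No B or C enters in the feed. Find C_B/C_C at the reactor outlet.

Exit C_A = C_{A0}(1−X) = 5.53×0.470 = 2.599 kmol/m³.
In a CSTR the entire volume is at exit conditions, so r_B = 0.240×2.599^0.5 = 0.3869 and r_C = 0.0825×2.599^2 = 0.5573.
Overall selectivity = C_B/C_C = r_Bτ/(r_Cτ) = r_B/r_C = 0.694.

0.694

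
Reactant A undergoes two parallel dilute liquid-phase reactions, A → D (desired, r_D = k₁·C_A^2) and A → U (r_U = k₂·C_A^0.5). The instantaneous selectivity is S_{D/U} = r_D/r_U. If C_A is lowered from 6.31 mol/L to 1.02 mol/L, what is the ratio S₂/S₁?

0.0650

S_{D/U} = (k₁/k₂)·C_A^1.5, so S₂/S₁ = (C_{A,2}/C_{A,1})^1.5.
= (1.02/6.31)^1.5 = (0.1616)^1.5 = 0.0650.
Selectivity toward D falls as C_A falls — high-concentration operation is favoured.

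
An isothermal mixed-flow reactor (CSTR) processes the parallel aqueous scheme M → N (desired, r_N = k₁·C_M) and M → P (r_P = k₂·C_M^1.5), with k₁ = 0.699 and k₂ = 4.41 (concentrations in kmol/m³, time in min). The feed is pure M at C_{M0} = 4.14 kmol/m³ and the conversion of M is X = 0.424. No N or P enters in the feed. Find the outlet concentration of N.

0.163 kmol/m³

Exit C_M = C_{M0}(1−X) = 4.14×0.576 = 2.385 kmol/m³.
Rates in a CSTR are evaluated at the outlet concentration: r_N = 0.699×2.385 = 1.667, r_P = 4.41×2.385^1.5 = 16.24.
Fraction of consumed M going to N: r_N/(r_N+r_P) = 0.09309.
C_N = 0.09309·C_{M0}·X = 0.09309×4.14×0.424 = 0.163 kmol/m³.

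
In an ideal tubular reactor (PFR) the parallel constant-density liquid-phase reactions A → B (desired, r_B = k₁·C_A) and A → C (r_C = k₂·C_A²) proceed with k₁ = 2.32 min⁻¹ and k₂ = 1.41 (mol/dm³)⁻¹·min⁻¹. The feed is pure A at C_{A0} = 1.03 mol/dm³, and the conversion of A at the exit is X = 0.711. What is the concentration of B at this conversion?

0.526 mol/dm³

C_A = C_{A0}(1−X) = 0.2977 mol/dm³.
Along a PFR/batch, dC_B/dC_A = −r_B/(r_B+r_C) = −k₁/(k₁+k₂·C_A).
Integrating from C_{A0} to C_A: C_B = (2.32/1.41)·ln[(2.32+1.41·1.03)/(2.32+1.41·0.298)] = 1.645·ln(3.772/2.740) = 0.5262 mol/dm³.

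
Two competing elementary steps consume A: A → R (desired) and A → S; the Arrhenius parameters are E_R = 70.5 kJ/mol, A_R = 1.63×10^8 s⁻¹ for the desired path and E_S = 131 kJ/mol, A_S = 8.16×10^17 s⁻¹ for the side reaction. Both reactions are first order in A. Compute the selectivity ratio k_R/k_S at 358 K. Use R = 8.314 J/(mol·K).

0.134

Since both paths have the same order in A, the concentration cancels and S_{R/S} = k_R/k_S = (A_R/A_S)·exp[(E_S−E_R)/(RT)].
(E_S−E_R)/(RT) = (131−70.5)×10³/(8.314×358) = 60500/2976 = 20.33.
k_R/k_S = (1.63×10^8/8.16×10^17)·exp(20.33) = 1.998×10^-10 × 6.725×10^8 = 0.134.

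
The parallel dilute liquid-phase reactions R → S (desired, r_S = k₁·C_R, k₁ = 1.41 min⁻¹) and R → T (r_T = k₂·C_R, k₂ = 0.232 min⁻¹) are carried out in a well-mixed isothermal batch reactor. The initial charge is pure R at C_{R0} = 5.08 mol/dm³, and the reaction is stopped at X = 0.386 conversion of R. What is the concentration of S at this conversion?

C_R = C_{R0}(1−X) = 3.119 mol/dm³.
Both paths are first order in R, so the instantaneous fraction to S is constant: dC_S/d(−C_R) = k₁/(k₁+k₂) = 0.8587.
C_S = 0.8587·(C_{R0}−C_R) = 0.8587×1.961 = 1.68 mol/dm³.

1.68 mol/dm³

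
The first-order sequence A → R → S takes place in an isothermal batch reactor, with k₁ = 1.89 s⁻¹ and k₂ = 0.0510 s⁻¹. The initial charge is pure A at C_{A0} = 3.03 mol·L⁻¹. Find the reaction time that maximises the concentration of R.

1.96 s

Setting dC_R/dt = 0 gives t_opt = ln(k₂/k₁)/(k₂−k₁).
= ln(0.0510/1.89)/(0.0510−1.89) = ln(0.02698)/-1.839 = -3.613/-1.839 = 1.96 s.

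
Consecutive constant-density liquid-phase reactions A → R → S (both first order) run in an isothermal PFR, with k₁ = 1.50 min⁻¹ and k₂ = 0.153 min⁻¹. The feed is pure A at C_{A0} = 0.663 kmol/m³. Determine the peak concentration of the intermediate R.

At the optimum, C_{R,max}/C_{A0} = (k₁/k₂)^[k₂/(k₂−k₁)].
= (1.50/0.153)^(0.153/(0.153−1.50)) = (9.804)^(-0.1136) = 0.7716.
C_{R,max} = 0.7716×0.663 = 0.512 kmol/m³.

0.512 kmol/m³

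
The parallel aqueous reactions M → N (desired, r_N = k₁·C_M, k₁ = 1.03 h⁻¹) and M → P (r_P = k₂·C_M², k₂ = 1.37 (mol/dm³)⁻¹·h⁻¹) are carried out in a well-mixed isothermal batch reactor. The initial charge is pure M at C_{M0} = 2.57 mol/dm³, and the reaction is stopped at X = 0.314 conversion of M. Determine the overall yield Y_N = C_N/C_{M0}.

0.0814

C_M = C_{M0}(1−X) = 1.763 mol/dm³.
Along a PFR/batch, dC_N/dC_M = −r_N/(r_N+r_P) = −k₁/(k₁+k₂·C_M).
Integrating from C_{M0} to C_M: C_N = (1.03/1.37)·ln[(1.03+1.37·2.57)/(1.03+1.37·1.76)] = 0.7518·ln(4.551/3.445) = 0.2092 mol/dm³.
Y_N = C_N/C_{M0} = 0.2092/2.57 = 0.0814.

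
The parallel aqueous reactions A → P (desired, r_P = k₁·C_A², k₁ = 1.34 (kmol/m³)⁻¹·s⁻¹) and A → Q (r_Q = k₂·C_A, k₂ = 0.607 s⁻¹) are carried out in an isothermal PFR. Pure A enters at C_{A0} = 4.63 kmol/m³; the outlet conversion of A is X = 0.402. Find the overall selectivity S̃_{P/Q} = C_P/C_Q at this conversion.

8.01

C_A = C_{A0}(1−X) = 2.769 kmol/m³.
Along a PFR/batch, dC_Q/dC_A = −r_Q/(r_P+r_Q) = −k₂/(k₂+k₁·C_A).
Integrating from C_{A0} to C_A: C_Q = (0.607/1.34)·ln[(0.607+1.34·4.63)/(0.607+1.34·2.77)] = 0.4530·ln(6.811/4.317) = 0.2066 kmol/m³.
Then C_P = (C_{A0}−C_A) − C_Q = 1.861 − 0.2066 = 1.655 kmol/m³.
S̃_{P/Q} = C_P/C_Q = 1.655/0.2066 = 8.01.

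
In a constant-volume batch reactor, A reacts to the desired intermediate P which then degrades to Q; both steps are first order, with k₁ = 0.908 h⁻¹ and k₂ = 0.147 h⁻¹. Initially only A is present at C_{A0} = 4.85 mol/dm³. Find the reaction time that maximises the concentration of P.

Setting dC_P/dt = 0 gives t_opt = ln(k₂/k₁)/(k₂−k₁).
= ln(0.147/0.908)/(0.147−0.908) = ln(0.1619)/-0.7610 = -1.821/-0.7610 = 2.39 h.

2.39 h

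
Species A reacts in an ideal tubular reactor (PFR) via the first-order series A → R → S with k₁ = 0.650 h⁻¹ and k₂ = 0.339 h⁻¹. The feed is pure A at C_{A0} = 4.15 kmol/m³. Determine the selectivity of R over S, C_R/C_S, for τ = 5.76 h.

0.339

The intermediate concentration in a first-order A→B→C sequence is C_R = k₁C_{A0}(e^(−k₁τ) − e^(−k₂τ))/(k₂−k₁).
e^(−k₁τ) = e^(−0.650×5.76) = e^(−3.744) = 0.02366; e^(−k₂τ) = e^(−1.953) = 0.1419.
C_R = 0.650×4.15/(0.339−0.650) × (0.02366−0.1419) = (-8.674)×(-0.1182) = 1.026 kmol/m³.
C_A = C_{A0}e^(−k₁τ) = 0.09819 kmol/m³, so C_S = C_{A0}−C_A−C_R = 3.026 kmol/m³; C_R/C_S = 0.339.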